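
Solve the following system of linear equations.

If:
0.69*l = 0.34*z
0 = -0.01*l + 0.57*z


Then:
l = 0.00
z = 0.00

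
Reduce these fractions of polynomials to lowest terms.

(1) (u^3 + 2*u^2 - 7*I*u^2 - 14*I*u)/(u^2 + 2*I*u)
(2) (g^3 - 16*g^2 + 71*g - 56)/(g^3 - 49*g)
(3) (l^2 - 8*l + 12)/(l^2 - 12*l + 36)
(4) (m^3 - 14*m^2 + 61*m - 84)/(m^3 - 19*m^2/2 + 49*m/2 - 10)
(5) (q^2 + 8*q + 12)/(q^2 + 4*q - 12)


(1) = (u^2 + u*(2 - 7*I) - 14*I)/(u + 2*I)
(2) = (g^2 - 9*g + 8)/(g^2 + 7*g)
(3) = (l - 2)/(l - 6)
(4) = (2*m^2 - 20*m + 42)/(2*m^2 - 11*m + 5)
(5) = (q + 2)/(q - 2)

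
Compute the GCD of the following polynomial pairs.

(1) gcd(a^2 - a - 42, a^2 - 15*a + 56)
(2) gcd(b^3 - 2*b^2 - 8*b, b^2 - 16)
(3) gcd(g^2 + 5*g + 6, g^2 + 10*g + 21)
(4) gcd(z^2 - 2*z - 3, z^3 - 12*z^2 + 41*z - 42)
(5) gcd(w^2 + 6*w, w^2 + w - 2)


(1) = gcd((a - 7)*(a + 6), (a - 8)*(a - 7)) = a - 7
(2) = gcd(b*(b - 4)*(b + 2), (b - 4)*(b + 4)) = b - 4
(3) = g + 3
(4) = gcd((z - 3)*(z + 1), (z - 7)*(z - 3)*(z - 2)) = z - 3
(5) = 1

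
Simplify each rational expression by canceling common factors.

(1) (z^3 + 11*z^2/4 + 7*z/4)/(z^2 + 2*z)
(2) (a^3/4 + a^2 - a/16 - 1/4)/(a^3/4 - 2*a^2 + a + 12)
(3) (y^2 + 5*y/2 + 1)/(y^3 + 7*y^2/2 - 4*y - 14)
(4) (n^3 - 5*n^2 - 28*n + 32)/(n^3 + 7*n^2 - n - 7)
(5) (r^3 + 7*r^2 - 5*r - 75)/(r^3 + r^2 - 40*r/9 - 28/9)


(1) = (4*z^2 + 11*z + 7)/(4*z + 8)
(2) = (4*a^3 + 16*a^2 - a - 4)/(4*a^3 - 32*a^2 + 16*a + 192)
(3) = (2*y + 1)/(2*y^2 + 3*y - 14)
(4) = (n^2 - 4*n - 32)/(n^2 + 8*n + 7)
(5) = (9*r^3 + 63*r^2 - 45*r - 675)/(9*r^3 + 9*r^2 - 40*r - 28)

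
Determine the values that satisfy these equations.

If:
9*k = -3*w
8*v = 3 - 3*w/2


Then:
k = -w/3
v = 3/8 - 3*w/16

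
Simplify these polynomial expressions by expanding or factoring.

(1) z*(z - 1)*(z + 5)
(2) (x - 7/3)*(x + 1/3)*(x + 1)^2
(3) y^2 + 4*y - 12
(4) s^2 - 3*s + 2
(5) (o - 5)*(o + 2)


(1) = z^3 + 4*z^2 - 5*z
(2) = x^4 - 34*x^2/9 - 32*x/9 - 7/9
(3) = (y - 2)*(y + 6)
(4) = (s - 2)*(s - 1)
(5) = o^2 - 3*o - 10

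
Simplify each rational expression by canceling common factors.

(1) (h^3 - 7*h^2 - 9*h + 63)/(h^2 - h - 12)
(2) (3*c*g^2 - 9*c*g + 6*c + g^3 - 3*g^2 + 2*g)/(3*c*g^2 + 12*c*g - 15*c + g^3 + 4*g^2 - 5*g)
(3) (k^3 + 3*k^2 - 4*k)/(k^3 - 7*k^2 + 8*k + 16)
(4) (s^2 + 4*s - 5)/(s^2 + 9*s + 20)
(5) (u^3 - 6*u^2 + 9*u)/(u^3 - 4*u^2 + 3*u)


(1) = (h^2 - 10*h + 21)/(h - 4)
(2) = (g - 2)/(g + 5)
(3) = (k^3 + 3*k^2 - 4*k)/(k^3 - 7*k^2 + 8*k + 16)
(4) = (s - 1)/(s + 4)
(5) = (u - 3)/(u - 1)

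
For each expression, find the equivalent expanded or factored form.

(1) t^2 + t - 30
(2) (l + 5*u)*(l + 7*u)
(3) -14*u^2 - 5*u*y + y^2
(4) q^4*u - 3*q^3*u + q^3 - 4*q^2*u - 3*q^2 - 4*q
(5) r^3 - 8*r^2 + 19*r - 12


(1) = (t - 5)*(t + 6)
(2) = l^2 + 12*l*u + 35*u^2
(3) = (-7*u + y)*(2*u + y)
(4) = q*(q - 4)*(q + 1)*(q*u + 1)
(5) = (r - 4)*(r - 3)*(r - 1)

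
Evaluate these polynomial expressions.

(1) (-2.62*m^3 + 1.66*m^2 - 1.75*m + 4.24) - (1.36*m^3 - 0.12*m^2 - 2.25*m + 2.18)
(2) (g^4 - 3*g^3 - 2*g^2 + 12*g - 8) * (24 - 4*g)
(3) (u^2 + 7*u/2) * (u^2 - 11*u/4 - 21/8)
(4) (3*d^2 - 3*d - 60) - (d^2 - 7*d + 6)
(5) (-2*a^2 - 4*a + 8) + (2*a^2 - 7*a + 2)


(1) = -3.98*m^3 + 1.78*m^2 + 0.5*m + 2.06
(2) = -4*g^5 + 36*g^4 - 64*g^3 - 96*g^2 + 320*g - 192
(3) = u^4 + 3*u^3/4 - 49*u^2/4 - 147*u/16
(4) = 2*d^2 + 4*d - 66
(5) = 10 - 11*a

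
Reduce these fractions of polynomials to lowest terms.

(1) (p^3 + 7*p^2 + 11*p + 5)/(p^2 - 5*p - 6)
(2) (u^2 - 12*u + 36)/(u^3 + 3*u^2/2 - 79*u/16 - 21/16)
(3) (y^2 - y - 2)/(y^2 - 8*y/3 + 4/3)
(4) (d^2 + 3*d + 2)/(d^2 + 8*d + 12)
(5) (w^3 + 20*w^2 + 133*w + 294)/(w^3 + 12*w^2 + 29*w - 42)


(1) = (p^2 + 6*p + 5)/(p - 6)
(2) = (16*u^2 - 192*u + 576)/(16*u^3 + 24*u^2 - 79*u - 21)
(3) = (3*y + 3)/(3*y - 2)
(4) = (d + 1)/(d + 6)
(5) = (w + 7)/(w - 1)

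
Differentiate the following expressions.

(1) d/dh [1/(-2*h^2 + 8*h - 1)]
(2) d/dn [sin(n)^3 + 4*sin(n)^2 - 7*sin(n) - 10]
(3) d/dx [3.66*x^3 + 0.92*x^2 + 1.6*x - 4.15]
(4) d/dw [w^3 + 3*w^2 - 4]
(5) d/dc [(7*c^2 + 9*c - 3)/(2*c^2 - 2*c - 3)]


(1) = 4*(h - 2)/(2*h^2 - 8*h + 1)^2
(2) = (3*sin(n)^2 + 8*sin(n) - 7)*cos(n)
(3) = 10.98*x^2 + 1.84*x + 1.6
(4) = 3*w*(w + 2)
(5) = (-32*c^2 - 30*c - 33)/(4*c^4 - 8*c^3 - 8*c^2 + 12*c + 9)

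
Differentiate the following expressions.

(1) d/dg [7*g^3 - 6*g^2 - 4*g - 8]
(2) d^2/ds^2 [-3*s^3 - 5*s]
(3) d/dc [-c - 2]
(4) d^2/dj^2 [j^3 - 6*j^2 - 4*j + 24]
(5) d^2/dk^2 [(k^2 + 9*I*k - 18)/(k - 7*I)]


(1) = 21*g^2 - 12*g - 4
(2) = -18*s
(3) = -1
(4) = 6*j - 12
(5) = -260/(k^3 - 21*I*k^2 - 147*k + 343*I)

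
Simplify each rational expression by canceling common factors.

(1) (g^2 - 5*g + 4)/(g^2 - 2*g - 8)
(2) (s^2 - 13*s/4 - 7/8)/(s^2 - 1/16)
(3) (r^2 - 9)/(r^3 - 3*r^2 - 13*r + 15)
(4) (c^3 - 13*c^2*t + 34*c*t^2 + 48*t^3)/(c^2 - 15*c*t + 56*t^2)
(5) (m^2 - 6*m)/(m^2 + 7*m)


(1) = (g - 1)/(g + 2)
(2) = (4*s - 14)/(4*s - 1)
(3) = (r - 3)/(r^2 - 6*r + 5)
(4) = (-c^2 + 5*c*t + 6*t^2)/(-c + 7*t)
(5) = (m - 6)/(m + 7)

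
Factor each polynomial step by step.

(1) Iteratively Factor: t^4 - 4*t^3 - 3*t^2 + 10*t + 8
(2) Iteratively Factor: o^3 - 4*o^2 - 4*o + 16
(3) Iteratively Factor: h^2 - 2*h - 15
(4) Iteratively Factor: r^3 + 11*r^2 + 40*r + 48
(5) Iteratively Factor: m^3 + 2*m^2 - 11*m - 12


(1) = (t - 4)*(t^3 - 3*t - 2) = (t - 4)*(t + 1)*(t^2 - t - 2) = (t - 4)*(t + 1)^2*(t - 2)
(2) = (o + 2)*(o^2 - 6*o + 8) = (o - 4)*(o + 2)*(o - 2)
(3) = (h - 5)*(h + 3)
(4) = (r + 3)*(r^2 + 8*r + 16) = (r + 3)*(r + 4)*(r + 4)
(5) = (m + 1)*(m^2 + m - 12) = (m + 1)*(m + 4)*(m - 3)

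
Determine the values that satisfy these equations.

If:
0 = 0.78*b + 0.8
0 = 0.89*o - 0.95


Then:
b = -1.03
o = 1.07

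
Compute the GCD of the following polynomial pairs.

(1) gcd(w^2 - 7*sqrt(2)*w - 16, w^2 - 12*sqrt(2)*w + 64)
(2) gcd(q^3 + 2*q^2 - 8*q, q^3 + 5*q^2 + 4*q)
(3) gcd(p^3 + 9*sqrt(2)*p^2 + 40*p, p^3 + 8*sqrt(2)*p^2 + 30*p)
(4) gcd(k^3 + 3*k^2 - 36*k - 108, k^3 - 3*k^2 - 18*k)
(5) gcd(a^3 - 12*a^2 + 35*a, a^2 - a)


(1) = gcd((w - 8*sqrt(2))*(w + sqrt(2)), (w - 8*sqrt(2))*(w - 4*sqrt(2))) = w - 8*sqrt(2)
(2) = q^2 + 4*q
(3) = gcd(p*(p + 4*sqrt(2))*(p + 5*sqrt(2)), p*(p + 3*sqrt(2))*(p + 5*sqrt(2))) = p^2 + 5*sqrt(2)*p
(4) = k^2 - 3*k - 18
(5) = gcd(a*(a - 7)*(a - 5), a*(a - 1)) = a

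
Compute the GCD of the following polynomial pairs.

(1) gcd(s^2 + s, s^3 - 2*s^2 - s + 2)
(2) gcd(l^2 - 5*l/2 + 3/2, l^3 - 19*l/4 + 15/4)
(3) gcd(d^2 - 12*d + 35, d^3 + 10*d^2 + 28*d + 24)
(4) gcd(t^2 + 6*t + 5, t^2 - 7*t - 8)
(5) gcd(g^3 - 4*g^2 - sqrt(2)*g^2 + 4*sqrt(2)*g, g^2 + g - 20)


(1) = gcd(s*(s + 1), (s - 2)*(s - 1)*(s + 1)) = s + 1
(2) = gcd((l - 3/2)*(l - 1), (l - 3/2)*(l - 1)*(l + 5/2)) = l^2 - 5*l/2 + 3/2
(3) = gcd((d - 7)*(d - 5), (d + 2)^2*(d + 6)) = 1
(4) = t + 1
(5) = gcd(g*(g - 4)*(g - sqrt(2)), (g - 4)*(g + 5)) = g - 4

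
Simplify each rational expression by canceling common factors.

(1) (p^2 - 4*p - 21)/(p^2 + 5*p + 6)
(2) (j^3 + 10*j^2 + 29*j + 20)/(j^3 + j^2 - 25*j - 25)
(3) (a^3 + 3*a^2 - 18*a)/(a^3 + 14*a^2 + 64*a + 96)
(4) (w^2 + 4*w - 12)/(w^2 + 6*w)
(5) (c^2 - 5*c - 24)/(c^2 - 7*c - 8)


(1) = (p - 7)/(p + 2)
(2) = (j + 4)/(j - 5)
(3) = (a^2 - 3*a)/(a^2 + 8*a + 16)
(4) = (w - 2)/w
(5) = (c + 3)/(c + 1)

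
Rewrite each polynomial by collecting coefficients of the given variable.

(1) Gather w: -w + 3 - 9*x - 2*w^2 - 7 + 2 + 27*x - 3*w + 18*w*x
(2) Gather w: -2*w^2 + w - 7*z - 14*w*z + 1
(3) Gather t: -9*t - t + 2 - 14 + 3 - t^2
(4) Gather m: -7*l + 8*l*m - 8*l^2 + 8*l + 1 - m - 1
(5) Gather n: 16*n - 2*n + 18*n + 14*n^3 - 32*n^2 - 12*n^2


(1) = -2*w^2 + w*(18*x - 4) + 18*x - 2
(2) = -2*w^2 + w*(1 - 14*z) - 7*z + 1
(3) = -t^2 - 10*t - 9
(4) = -8*l^2 + l + m*(8*l - 1)
(5) = 14*n^3 - 44*n^2 + 32*n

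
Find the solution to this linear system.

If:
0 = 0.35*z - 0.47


Then:
z = 1.34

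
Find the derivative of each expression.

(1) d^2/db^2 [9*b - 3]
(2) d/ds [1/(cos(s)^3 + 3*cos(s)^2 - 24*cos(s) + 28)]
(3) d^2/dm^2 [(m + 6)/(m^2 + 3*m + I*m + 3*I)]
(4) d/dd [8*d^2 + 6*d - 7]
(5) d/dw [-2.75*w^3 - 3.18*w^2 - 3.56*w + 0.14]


(1) = 0
(2) = 3*(cos(s) + 4)*sin(s)/((cos(s) - 2)^3*(cos(s) + 7)^2)
(3) = 2*((m + 6)*(2*m + 3 + I)^2 - (3*m + 9 + I)*(m^2 + 3*m + I*m + 3*I))/(m^2 + 3*m + I*m + 3*I)^3
(4) = 16*d + 6
(5) = -8.25*w^2 - 6.36*w - 3.56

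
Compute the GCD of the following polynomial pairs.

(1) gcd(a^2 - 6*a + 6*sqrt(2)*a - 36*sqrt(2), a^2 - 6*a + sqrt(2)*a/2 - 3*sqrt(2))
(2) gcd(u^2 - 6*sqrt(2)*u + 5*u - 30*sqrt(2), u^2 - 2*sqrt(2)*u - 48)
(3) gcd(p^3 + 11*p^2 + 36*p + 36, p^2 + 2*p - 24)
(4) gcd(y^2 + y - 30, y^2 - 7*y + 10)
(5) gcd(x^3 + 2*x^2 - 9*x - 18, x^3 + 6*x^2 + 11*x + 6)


(1) = a - 6
(2) = gcd((u + 5)*(u - 6*sqrt(2)), (u - 6*sqrt(2))*(u + 4*sqrt(2))) = u - 6*sqrt(2)
(3) = gcd((p + 2)*(p + 3)*(p + 6), (p - 4)*(p + 6)) = p + 6
(4) = y - 5
(5) = x^2 + 5*x + 6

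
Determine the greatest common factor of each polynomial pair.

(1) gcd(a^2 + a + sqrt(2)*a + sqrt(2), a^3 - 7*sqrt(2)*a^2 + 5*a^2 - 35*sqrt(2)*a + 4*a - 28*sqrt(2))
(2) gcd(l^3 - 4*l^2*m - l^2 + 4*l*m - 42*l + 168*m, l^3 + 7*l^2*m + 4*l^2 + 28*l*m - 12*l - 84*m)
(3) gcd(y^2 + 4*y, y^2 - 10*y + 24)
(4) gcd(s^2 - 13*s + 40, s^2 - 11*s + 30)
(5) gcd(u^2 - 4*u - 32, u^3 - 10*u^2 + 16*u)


(1) = gcd((a + 1)*(a + sqrt(2)), (a + 1)*(a + 4)*(a - 7*sqrt(2))) = a + 1
(2) = gcd((l - 7)*(l + 6)*(l - 4*m), (l - 2)*(l + 6)*(l + 7*m)) = l + 6
(3) = gcd(y*(y + 4), (y - 6)*(y - 4)) = 1
(4) = s - 5
(5) = u - 8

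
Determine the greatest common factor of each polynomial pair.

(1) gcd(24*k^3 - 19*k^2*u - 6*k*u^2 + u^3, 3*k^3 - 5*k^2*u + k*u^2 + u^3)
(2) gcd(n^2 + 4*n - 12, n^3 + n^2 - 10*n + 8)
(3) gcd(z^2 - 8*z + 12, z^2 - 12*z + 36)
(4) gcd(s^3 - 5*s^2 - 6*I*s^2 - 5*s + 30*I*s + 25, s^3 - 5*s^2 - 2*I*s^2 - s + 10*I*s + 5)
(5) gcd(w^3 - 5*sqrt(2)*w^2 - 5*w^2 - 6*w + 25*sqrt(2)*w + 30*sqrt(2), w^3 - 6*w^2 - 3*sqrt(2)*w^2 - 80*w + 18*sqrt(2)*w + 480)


(1) = gcd((-8*k + u)*(-k + u)*(3*k + u), (-k + u)^2*(3*k + u)) = -3*k^2 + 2*k*u + u^2
(2) = gcd((n - 2)*(n + 6), (n - 2)*(n - 1)*(n + 4)) = n - 2
(3) = z - 6
(4) = s^2 + s*(-5 - I) + 5*I
(5) = gcd((w - 6)*(w + 1)*(w - 5*sqrt(2)), (w - 6)*(w - 8*sqrt(2))*(w + 5*sqrt(2))) = w - 6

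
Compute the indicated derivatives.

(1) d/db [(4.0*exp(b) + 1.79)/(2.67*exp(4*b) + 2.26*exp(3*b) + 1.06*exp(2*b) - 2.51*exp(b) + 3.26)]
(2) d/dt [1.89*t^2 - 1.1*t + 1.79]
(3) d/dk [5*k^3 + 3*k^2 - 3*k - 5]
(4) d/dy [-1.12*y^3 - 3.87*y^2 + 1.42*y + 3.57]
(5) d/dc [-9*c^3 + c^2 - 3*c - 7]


(1) = (-32.04*exp(4*b) - 37.1972*exp(3*b) - 16.3762*exp(2*b) - 3.7948*exp(b) + 17.5329)*exp(b)/(7.1289*exp(8*b) + 12.0684*exp(7*b) + 10.768*exp(6*b) - 8.6122*exp(5*b) + 7.1868*exp(4*b) + 9.414*exp(3*b) + 13.2113*exp(2*b) - 16.3652*exp(b) + 10.6276)
(2) = 3.78*t - 1.1
(3) = 15*k^2 + 6*k - 3
(4) = -3.36*y^2 - 7.74*y + 1.42
(5) = -27*c^2 + 2*c - 3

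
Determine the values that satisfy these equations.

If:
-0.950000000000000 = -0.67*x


Then:
x = 1.42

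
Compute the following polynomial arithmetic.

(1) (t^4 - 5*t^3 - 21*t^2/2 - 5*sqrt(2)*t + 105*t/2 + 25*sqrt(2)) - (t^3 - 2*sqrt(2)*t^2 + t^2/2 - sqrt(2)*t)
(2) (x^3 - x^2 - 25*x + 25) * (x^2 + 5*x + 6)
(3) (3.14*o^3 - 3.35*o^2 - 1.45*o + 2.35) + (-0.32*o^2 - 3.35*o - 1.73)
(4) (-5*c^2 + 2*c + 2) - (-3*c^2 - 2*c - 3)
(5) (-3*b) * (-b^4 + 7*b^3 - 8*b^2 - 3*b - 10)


(1) = t^4 - 6*t^3 - 11*t^2 + 2*sqrt(2)*t^2 - 4*sqrt(2)*t + 105*t/2 + 25*sqrt(2)
(2) = x^5 + 4*x^4 - 24*x^3 - 106*x^2 - 25*x + 150
(3) = 3.14*o^3 - 3.67*o^2 - 4.8*o + 0.62
(4) = -2*c^2 + 4*c + 5
(5) = 3*b^5 - 21*b^4 + 24*b^3 + 9*b^2 + 30*b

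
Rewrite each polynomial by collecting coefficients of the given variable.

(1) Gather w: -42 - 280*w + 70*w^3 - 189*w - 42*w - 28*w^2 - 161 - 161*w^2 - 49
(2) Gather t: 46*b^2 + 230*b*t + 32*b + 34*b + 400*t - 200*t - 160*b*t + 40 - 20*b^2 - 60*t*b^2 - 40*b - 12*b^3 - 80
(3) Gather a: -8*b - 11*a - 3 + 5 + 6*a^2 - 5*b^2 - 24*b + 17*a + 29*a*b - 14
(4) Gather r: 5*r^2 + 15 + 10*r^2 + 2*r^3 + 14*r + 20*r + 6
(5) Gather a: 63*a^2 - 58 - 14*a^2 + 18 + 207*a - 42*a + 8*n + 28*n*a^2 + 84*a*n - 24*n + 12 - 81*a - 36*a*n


(1) = 70*w^3 - 189*w^2 - 511*w - 252
(2) = -12*b^3 + 26*b^2 + 26*b + t*(-60*b^2 + 70*b + 200) - 40
(3) = 6*a^2 + a*(29*b + 6) - 5*b^2 - 32*b - 12
(4) = 2*r^3 + 15*r^2 + 34*r + 21
(5) = a^2*(28*n + 49) + a*(48*n + 84) - 16*n - 28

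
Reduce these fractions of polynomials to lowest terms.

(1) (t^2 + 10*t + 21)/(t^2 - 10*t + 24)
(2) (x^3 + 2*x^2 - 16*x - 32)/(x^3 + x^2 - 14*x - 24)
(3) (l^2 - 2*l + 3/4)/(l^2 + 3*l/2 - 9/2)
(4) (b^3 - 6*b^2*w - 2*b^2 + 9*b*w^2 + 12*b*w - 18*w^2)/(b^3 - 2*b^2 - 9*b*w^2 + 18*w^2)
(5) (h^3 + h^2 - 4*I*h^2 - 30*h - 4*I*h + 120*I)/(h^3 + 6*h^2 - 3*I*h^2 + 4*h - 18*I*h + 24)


(1) = (t^2 + 10*t + 21)/(t^2 - 10*t + 24)
(2) = (x + 4)/(x + 3)
(3) = (2*l - 1)/(2*l + 6)
(4) = (b - 3*w)/(b + 3*w)
(5) = (h - 5)/(h + I)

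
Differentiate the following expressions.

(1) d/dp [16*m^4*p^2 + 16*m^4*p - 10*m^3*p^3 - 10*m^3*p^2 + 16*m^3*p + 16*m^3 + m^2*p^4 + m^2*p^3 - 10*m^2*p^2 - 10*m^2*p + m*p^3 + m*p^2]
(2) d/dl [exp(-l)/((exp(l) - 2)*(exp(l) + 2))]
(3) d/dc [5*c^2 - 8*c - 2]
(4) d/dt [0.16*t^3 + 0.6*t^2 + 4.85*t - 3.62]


(1) = m*(32*m^3*p + 16*m^3 - 30*m^2*p^2 - 20*m^2*p + 16*m^2 + 4*m*p^3 + 3*m*p^2 - 20*m*p - 10*m + 3*p^2 + 2*p)
(2) = (4 - 3*exp(2*l))*exp(-l)/(exp(4*l) - 8*exp(2*l) + 16)
(3) = 10*c - 8
(4) = 0.48*t^2 + 1.2*t + 4.85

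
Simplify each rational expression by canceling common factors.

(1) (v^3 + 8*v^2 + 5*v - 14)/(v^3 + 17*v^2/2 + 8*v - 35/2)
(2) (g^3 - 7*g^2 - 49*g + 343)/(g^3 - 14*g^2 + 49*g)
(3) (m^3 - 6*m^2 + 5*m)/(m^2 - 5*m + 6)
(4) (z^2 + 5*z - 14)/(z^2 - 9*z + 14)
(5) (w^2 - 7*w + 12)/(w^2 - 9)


(1) = (2*v + 4)/(2*v + 5)
(2) = (g + 7)/g
(3) = (m^3 - 6*m^2 + 5*m)/(m^2 - 5*m + 6)
(4) = (z + 7)/(z - 7)
(5) = (w - 4)/(w + 3)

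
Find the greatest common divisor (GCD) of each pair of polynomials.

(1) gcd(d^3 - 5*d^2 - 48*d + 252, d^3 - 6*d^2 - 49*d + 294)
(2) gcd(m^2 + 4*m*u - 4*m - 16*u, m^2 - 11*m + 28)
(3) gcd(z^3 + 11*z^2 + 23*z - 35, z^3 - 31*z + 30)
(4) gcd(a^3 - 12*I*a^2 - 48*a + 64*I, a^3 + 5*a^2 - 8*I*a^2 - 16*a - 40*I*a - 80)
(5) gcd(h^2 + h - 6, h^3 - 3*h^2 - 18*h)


(1) = d^2 + d - 42
(2) = m - 4
(3) = z - 1
(4) = a^2 - 8*I*a - 16
(5) = gcd((h - 2)*(h + 3), h*(h - 6)*(h + 3)) = h + 3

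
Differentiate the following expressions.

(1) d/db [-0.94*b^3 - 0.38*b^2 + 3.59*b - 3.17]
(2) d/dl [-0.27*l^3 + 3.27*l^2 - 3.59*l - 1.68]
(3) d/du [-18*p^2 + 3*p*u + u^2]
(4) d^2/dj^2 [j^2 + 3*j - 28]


(1) = -2.82*b^2 - 0.76*b + 3.59
(2) = -0.81*l^2 + 6.54*l - 3.59
(3) = 3*p + 2*u
(4) = 2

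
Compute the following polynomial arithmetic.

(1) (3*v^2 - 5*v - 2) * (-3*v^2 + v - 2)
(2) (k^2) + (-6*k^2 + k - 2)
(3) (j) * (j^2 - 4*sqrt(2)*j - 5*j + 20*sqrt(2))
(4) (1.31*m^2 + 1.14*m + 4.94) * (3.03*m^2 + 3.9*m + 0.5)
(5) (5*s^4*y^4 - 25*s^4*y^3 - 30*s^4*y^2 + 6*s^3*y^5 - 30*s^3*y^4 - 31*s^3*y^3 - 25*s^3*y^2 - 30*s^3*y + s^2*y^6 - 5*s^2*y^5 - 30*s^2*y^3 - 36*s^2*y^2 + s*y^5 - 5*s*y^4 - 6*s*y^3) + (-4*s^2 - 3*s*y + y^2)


(1) = -9*v^4 + 18*v^3 - 5*v^2 + 8*v + 4
(2) = -5*k^2 + k - 2
(3) = j^3 - 4*sqrt(2)*j^2 - 5*j^2 + 20*sqrt(2)*j
(4) = 3.9693*m^4 + 8.5632*m^3 + 20.0692*m^2 + 19.836*m + 2.47
(5) = 5*s^4*y^4 - 25*s^4*y^3 - 30*s^4*y^2 + 6*s^3*y^5 - 30*s^3*y^4 - 31*s^3*y^3 - 25*s^3*y^2 - 30*s^3*y + s^2*y^6 - 5*s^2*y^5 - 30*s^2*y^3 - 36*s^2*y^2 - 4*s^2 + s*y^5 - 5*s*y^4 - 6*s*y^3 - 3*s*y + y^2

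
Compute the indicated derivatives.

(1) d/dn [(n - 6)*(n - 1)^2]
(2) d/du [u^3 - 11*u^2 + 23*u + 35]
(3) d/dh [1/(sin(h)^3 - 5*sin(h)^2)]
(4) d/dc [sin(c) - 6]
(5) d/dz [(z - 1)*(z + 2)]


(1) = (n - 1)*(3*n - 13)
(2) = 3*u^2 - 22*u + 23
(3) = (10 - 3*sin(h))*cos(h)/((sin(h) - 5)^2*sin(h)^3)
(4) = cos(c)
(5) = 2*z + 1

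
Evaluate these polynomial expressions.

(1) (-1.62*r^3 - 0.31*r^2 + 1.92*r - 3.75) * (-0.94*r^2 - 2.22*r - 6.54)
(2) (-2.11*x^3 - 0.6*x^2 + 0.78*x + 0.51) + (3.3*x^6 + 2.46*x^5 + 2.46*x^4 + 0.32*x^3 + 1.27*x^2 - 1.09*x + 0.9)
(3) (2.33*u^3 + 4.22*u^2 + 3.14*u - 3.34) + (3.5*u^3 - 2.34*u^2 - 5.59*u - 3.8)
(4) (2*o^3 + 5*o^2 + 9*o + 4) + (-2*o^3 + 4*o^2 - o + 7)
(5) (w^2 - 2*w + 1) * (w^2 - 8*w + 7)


(1) = 1.5228*r^5 + 3.8878*r^4 + 9.4782*r^3 + 1.29*r^2 - 4.2318*r + 24.525
(2) = 3.3*x^6 + 2.46*x^5 + 2.46*x^4 - 1.79*x^3 + 0.67*x^2 - 0.31*x + 1.41
(3) = 5.83*u^3 + 1.88*u^2 - 2.45*u - 7.14
(4) = 9*o^2 + 8*o + 11
(5) = w^4 - 10*w^3 + 24*w^2 - 22*w + 7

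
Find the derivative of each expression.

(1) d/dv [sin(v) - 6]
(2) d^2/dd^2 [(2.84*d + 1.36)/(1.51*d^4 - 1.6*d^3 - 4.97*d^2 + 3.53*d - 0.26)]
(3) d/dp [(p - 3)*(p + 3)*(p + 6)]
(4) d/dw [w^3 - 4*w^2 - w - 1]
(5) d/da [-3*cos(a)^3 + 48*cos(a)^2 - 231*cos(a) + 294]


(1) = cos(v)
(2) = (77.705808*d^7 - 47.76432*d^6 - 182.830488*d^5 - 97.262088*d^4 + 396.713784*d^3 + 147.701616*d^2 - 168.573504*d + 35.591968)/(3.442951*d^12 - 10.94448*d^11 - 22.399491*d^10 + 92.095379*d^9 + 20.776119*d^8 - 246.634506*d^7 + 111.818296*d^6 + 181.049823*d^5 - 195.941613*d^4 + 71.031293*d^3 - 10.727418*d^2 + 0.715884*d - 0.017576)
(3) = 3*p^2 + 12*p - 9
(4) = 3*w^2 - 8*w - 1
(5) = 3*(3*cos(a)^2 - 32*cos(a) + 77)*sin(a)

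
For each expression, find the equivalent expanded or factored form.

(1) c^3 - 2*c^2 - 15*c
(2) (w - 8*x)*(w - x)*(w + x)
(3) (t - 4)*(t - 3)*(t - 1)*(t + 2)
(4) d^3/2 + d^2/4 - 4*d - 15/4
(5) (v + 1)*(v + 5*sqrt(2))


(1) = c*(c - 5)*(c + 3)
(2) = w^3 - 8*w^2*x - w*x^2 + 8*x^3
(3) = t^4 - 6*t^3 + 3*t^2 + 26*t - 24
(4) = (d/2 + 1/2)*(d - 3)*(d + 5/2)
(5) = v^2 + v + 5*sqrt(2)*v + 5*sqrt(2)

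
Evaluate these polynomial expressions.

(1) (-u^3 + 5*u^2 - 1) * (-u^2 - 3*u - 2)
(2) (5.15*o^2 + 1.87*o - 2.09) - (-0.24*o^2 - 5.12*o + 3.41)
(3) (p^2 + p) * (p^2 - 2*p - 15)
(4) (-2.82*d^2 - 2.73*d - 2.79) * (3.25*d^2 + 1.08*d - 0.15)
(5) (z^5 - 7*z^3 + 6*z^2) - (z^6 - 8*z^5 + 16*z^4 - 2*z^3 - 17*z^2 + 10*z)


(1) = u^5 - 2*u^4 - 13*u^3 - 9*u^2 + 3*u + 2
(2) = 5.39*o^2 + 6.99*o - 5.5
(3) = p^4 - p^3 - 17*p^2 - 15*p
(4) = -9.165*d^4 - 11.9181*d^3 - 11.5929*d^2 - 2.6037*d + 0.4185
(5) = -z^6 + 9*z^5 - 16*z^4 - 5*z^3 + 23*z^2 - 10*z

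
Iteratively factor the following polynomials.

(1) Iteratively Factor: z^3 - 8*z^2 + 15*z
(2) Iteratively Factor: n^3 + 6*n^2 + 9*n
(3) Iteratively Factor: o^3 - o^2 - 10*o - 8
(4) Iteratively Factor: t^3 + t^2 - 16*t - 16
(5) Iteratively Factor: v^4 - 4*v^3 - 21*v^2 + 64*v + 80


(1) = (z - 3)*(z^2 - 5*z) = z*(z - 3)*(z - 5)
(2) = (n + 3)*(n^2 + 3*n) = (n + 3)^2*(n)
(3) = (o + 1)*(o^2 - 2*o - 8) = (o - 4)*(o + 1)*(o + 2)
(4) = (t - 4)*(t^2 + 5*t + 4) = (t - 4)*(t + 4)*(t + 1)
(5) = (v - 4)*(v^3 - 21*v - 20) = (v - 4)*(v + 1)*(v^2 - v - 20) = (v - 4)*(v + 1)*(v + 4)*(v - 5)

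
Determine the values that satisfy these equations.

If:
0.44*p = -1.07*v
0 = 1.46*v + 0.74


Then:
p = 1.23
v = -0.51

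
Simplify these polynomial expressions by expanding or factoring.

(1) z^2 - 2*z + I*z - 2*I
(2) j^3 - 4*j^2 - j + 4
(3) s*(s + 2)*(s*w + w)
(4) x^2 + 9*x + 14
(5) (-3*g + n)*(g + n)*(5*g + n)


(1) = (z - 2)*(z + I)
(2) = (j - 4)*(j - 1)*(j + 1)
(3) = s^3*w + 3*s^2*w + 2*s*w
(4) = (x + 2)*(x + 7)
(5) = -15*g^3 - 13*g^2*n + 3*g*n^2 + n^3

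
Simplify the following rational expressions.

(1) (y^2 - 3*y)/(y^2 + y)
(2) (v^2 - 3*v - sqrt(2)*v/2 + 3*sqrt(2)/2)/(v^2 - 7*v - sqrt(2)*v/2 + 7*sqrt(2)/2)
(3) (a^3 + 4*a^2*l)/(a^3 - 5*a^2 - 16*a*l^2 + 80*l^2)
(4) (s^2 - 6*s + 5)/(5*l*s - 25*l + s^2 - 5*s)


(1) = (y - 3)/(y + 1)
(2) = (4*v - 12)/(4*v - 28)
(3) = a^2/(a^2 - 4*a*l - 5*a + 20*l)
(4) = (s - 1)/(5*l + s)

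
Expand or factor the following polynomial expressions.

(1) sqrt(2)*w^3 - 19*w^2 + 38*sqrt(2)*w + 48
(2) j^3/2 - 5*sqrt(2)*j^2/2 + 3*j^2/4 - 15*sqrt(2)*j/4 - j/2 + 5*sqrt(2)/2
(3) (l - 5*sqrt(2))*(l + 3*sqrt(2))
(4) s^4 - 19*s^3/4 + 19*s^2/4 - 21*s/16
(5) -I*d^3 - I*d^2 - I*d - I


(1) = (w - 6*sqrt(2))*(w - 4*sqrt(2))*(sqrt(2)*w + 1)
(2) = (j/2 + 1)*(j - 1/2)*(j - 5*sqrt(2))
(3) = l^2 - 2*sqrt(2)*l - 30
(4) = s*(s - 7/2)*(s - 3/4)*(s - 1/2)
(5) = (d - I)*(d + I)*(-I*d - I)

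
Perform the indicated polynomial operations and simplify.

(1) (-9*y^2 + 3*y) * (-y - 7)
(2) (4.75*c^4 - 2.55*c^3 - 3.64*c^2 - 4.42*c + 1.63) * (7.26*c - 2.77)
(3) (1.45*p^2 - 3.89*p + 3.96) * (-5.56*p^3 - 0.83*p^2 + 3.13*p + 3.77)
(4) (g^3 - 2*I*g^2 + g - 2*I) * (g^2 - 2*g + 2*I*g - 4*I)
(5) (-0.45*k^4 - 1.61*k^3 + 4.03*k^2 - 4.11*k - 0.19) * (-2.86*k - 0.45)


(1) = 9*y^3 + 60*y^2 - 21*y
(2) = 34.485*c^5 - 31.6705*c^4 - 19.3629*c^3 - 22.0064*c^2 + 24.0772*c - 4.5151
(3) = -8.062*p^5 + 20.4249*p^4 - 14.2504*p^3 - 9.996*p^2 - 2.2705*p + 14.9292
(4) = g^5 - 2*g^4 + 5*g^3 - 10*g^2 + 4*g - 8
(5) = 1.287*k^5 + 4.8071*k^4 - 10.8013*k^3 + 9.9411*k^2 + 2.3929*k + 0.0855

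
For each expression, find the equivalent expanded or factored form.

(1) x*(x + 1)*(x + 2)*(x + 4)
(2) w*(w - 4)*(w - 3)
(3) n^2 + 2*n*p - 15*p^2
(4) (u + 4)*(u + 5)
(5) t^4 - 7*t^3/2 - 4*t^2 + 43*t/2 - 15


(1) = x^4 + 7*x^3 + 14*x^2 + 8*x
(2) = w^3 - 7*w^2 + 12*w
(3) = (n - 3*p)*(n + 5*p)
(4) = u^2 + 9*u + 20
(5) = (t - 3)*(t - 2)*(t - 1)*(t + 5/2)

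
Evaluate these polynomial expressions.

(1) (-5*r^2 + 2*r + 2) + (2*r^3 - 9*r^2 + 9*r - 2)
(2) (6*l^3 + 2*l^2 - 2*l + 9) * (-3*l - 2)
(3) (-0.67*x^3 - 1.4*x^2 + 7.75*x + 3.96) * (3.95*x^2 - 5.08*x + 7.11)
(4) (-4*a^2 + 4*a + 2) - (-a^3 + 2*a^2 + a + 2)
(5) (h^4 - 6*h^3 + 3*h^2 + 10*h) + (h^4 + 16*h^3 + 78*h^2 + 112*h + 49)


(1) = 2*r^3 - 14*r^2 + 11*r
(2) = -18*l^4 - 18*l^3 + 2*l^2 - 23*l - 18
(3) = -2.6465*x^5 - 2.1264*x^4 + 32.9608*x^3 - 33.682*x^2 + 34.9857*x + 28.1556
(4) = a^3 - 6*a^2 + 3*a
(5) = 2*h^4 + 10*h^3 + 81*h^2 + 122*h + 49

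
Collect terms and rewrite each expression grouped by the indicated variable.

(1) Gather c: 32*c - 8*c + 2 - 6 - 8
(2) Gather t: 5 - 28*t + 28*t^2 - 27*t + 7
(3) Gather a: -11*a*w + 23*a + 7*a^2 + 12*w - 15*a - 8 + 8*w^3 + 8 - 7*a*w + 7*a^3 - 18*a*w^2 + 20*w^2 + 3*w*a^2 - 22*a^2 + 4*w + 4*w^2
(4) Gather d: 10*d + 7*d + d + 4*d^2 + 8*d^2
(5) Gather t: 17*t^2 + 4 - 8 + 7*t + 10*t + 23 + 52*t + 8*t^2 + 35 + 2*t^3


(1) = 24*c - 12
(2) = 28*t^2 - 55*t + 12
(3) = 7*a^3 + a^2*(3*w - 15) + a*(-18*w^2 - 18*w + 8) + 8*w^3 + 24*w^2 + 16*w
(4) = 12*d^2 + 18*d
(5) = 2*t^3 + 25*t^2 + 69*t + 54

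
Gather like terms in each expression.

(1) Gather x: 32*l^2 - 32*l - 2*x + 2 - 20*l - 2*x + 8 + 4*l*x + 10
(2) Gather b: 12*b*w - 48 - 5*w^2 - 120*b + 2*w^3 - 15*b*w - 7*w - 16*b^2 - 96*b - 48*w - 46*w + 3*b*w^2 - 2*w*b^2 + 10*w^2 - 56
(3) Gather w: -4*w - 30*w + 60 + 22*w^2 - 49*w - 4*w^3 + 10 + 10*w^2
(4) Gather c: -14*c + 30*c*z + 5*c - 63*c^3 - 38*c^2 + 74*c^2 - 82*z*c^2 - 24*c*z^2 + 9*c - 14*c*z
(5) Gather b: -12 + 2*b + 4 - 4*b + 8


(1) = 32*l^2 - 52*l + x*(4*l - 4) + 20
(2) = b^2*(-2*w - 16) + b*(3*w^2 - 3*w - 216) + 2*w^3 + 5*w^2 - 101*w - 104
(3) = -4*w^3 + 32*w^2 - 83*w + 70
(4) = -63*c^3 + c^2*(36 - 82*z) + c*(-24*z^2 + 16*z)
(5) = -2*b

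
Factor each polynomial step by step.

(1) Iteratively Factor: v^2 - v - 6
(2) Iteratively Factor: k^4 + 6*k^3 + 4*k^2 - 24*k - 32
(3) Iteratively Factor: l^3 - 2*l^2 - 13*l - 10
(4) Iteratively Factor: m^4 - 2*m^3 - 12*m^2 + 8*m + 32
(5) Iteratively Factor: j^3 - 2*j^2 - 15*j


(1) = (v - 3)*(v + 2)
(2) = (k + 4)*(k^3 + 2*k^2 - 4*k - 8) = (k + 2)*(k + 4)*(k^2 - 4) = (k - 2)*(k + 2)*(k + 4)*(k + 2)
(3) = (l - 5)*(l^2 + 3*l + 2) = (l - 5)*(l + 1)*(l + 2)
(4) = (m + 2)*(m^3 - 4*m^2 - 4*m + 16) = (m + 2)^2*(m^2 - 6*m + 8) = (m - 2)*(m + 2)^2*(m - 4)
(5) = (j + 3)*(j^2 - 5*j) = j*(j + 3)*(j - 5)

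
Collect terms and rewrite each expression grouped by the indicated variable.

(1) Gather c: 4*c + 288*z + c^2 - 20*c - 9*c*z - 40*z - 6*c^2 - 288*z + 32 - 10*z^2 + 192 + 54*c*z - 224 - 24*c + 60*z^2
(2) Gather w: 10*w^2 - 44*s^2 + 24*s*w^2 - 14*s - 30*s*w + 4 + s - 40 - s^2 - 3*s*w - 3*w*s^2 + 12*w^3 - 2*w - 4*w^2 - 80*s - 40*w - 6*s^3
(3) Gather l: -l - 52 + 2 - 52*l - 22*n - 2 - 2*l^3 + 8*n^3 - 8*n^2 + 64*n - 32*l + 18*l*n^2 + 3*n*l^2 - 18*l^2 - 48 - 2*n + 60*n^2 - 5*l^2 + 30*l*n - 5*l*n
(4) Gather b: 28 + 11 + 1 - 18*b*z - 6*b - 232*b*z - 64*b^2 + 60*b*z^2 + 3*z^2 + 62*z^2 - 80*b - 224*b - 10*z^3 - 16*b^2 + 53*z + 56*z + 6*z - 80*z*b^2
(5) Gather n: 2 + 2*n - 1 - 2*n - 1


(1) = -5*c^2 + c*(45*z - 40) + 50*z^2 - 40*z
(2) = -6*s^3 - 45*s^2 - 93*s + 12*w^3 + w^2*(24*s + 6) + w*(-3*s^2 - 33*s - 42) - 36
(3) = -2*l^3 + l^2*(3*n - 23) + l*(18*n^2 + 25*n - 85) + 8*n^3 + 52*n^2 + 40*n - 100
(4) = b^2*(-80*z - 80) + b*(60*z^2 - 250*z - 310) - 10*z^3 + 65*z^2 + 115*z + 40
(5) = 0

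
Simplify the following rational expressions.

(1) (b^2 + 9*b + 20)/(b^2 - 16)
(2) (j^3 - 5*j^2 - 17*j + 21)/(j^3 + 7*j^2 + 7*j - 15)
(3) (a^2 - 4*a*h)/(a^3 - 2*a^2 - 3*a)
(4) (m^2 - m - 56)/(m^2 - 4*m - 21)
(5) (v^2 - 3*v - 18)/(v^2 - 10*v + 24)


(1) = (b + 5)/(b - 4)
(2) = (j - 7)/(j + 5)
(3) = (a - 4*h)/(a^2 - 2*a - 3)
(4) = (m^2 - m - 56)/(m^2 - 4*m - 21)
(5) = (v + 3)/(v - 4)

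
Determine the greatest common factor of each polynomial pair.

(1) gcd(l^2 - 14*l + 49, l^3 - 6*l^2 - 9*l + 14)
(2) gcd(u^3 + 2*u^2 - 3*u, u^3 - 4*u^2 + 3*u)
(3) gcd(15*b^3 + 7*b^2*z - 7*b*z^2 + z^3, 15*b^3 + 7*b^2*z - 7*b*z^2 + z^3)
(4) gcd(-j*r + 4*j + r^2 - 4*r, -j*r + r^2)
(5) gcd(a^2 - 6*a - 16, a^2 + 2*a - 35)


(1) = l - 7
(2) = u^2 - u
(3) = gcd((-5*b + z)*(-3*b + z)*(b + z), (-5*b + z)*(-3*b + z)*(b + z)) = 15*b^3 + 7*b^2*z - 7*b*z^2 + z^3
(4) = gcd((-j + r)*(r - 4), r*(-j + r)) = -j + r
(5) = gcd((a - 8)*(a + 2), (a - 5)*(a + 7)) = 1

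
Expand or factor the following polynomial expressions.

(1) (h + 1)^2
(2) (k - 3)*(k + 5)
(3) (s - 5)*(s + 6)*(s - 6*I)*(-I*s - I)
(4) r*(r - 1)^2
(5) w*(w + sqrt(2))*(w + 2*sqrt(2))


(1) = h^2 + 2*h + 1
(2) = k^2 + 2*k - 15
(3) = -I*s^4 - 6*s^3 - 2*I*s^3 - 12*s^2 + 29*I*s^2 + 174*s + 30*I*s + 180
(4) = r^3 - 2*r^2 + r
(5) = w^3 + 3*sqrt(2)*w^2 + 4*w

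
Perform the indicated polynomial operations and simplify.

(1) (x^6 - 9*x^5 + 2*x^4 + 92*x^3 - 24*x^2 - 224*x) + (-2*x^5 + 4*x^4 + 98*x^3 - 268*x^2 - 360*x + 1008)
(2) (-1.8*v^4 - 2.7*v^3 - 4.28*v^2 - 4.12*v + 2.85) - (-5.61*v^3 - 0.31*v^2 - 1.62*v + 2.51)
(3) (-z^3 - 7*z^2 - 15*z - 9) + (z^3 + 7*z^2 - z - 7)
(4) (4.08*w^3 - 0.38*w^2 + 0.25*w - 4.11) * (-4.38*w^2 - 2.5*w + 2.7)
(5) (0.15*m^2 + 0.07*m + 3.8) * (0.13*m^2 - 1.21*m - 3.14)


(1) = x^6 - 11*x^5 + 6*x^4 + 190*x^3 - 292*x^2 - 584*x + 1008
(2) = -1.8*v^4 + 2.91*v^3 - 3.97*v^2 - 2.5*v + 0.34
(3) = -16*z - 16
(4) = -17.8704*w^5 - 8.5356*w^4 + 10.871*w^3 + 16.3508*w^2 + 10.95*w - 11.097
(5) = 0.0195*m^4 - 0.1724*m^3 - 0.0617*m^2 - 4.8178*m - 11.932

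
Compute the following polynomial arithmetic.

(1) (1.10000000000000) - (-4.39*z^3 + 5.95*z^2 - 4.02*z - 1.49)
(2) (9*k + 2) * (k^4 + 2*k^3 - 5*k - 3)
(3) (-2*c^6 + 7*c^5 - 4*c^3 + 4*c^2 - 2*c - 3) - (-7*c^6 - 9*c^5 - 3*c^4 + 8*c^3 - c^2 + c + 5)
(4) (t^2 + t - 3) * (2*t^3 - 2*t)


(1) = 4.39*z^3 - 5.95*z^2 + 4.02*z + 2.59
(2) = 9*k^5 + 20*k^4 + 4*k^3 - 45*k^2 - 37*k - 6
(3) = 5*c^6 + 16*c^5 + 3*c^4 - 12*c^3 + 5*c^2 - 3*c - 8
(4) = 2*t^5 + 2*t^4 - 8*t^3 - 2*t^2 + 6*t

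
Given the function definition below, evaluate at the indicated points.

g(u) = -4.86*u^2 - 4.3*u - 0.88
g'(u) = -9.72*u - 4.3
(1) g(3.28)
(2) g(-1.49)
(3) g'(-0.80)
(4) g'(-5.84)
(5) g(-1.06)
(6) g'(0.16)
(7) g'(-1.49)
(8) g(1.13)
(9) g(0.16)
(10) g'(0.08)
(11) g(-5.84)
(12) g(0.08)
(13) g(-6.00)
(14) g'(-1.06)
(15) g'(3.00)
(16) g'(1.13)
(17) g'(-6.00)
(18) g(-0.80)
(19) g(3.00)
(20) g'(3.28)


(1) = -67.27
(2) = -5.26
(3) = 3.48
(4) = 52.46
(5) = -1.78
(6) = -5.86
(7) = 10.18
(8) = -11.94
(9) = -1.69
(10) = -5.08
(11) = -141.52
(12) = -1.26
(13) = -150.04
(14) = 6.00
(15) = -33.46
(16) = -15.28
(17) = 54.02
(18) = -0.55
(19) = -57.52
(20) = -36.18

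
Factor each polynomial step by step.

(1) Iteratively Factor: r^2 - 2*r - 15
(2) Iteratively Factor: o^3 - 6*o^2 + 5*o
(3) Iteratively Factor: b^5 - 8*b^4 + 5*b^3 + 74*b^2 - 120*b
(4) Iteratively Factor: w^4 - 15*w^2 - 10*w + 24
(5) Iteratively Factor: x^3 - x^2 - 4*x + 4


(1) = (r - 5)*(r + 3)
(2) = (o - 1)*(o^2 - 5*o) = (o - 5)*(o - 1)*(o)
(3) = (b - 4)*(b^4 - 4*b^3 - 11*b^2 + 30*b) = (b - 5)*(b - 4)*(b^3 + b^2 - 6*b) = (b - 5)*(b - 4)*(b + 3)*(b^2 - 2*b) = b*(b - 5)*(b - 4)*(b + 3)*(b - 2)
(4) = (w - 1)*(w^3 + w^2 - 14*w - 24) = (w - 1)*(w + 3)*(w^2 - 2*w - 8) = (w - 4)*(w - 1)*(w + 3)*(w + 2)
(5) = (x - 2)*(x^2 + x - 2) = (x - 2)*(x + 2)*(x - 1)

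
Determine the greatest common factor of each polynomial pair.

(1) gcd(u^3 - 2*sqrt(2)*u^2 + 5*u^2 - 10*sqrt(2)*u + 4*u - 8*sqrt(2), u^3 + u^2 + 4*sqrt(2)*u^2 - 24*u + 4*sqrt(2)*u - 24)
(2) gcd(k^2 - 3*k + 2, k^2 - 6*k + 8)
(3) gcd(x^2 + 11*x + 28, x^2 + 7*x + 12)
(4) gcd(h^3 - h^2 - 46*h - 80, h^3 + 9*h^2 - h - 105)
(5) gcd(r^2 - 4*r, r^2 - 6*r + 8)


(1) = u^2 + u*(1 - 2*sqrt(2)) - 2*sqrt(2)
(2) = gcd((k - 2)*(k - 1), (k - 4)*(k - 2)) = k - 2
(3) = x + 4
(4) = gcd((h - 8)*(h + 2)*(h + 5), (h - 3)*(h + 5)*(h + 7)) = h + 5
(5) = gcd(r*(r - 4), (r - 4)*(r - 2)) = r - 4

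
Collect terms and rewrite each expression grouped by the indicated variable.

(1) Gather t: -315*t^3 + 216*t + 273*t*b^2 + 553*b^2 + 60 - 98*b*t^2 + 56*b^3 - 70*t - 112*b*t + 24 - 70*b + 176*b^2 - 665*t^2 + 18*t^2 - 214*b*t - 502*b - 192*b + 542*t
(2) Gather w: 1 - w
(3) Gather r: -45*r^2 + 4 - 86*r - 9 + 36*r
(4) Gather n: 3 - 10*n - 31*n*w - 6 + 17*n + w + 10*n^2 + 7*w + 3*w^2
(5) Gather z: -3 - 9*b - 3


(1) = 56*b^3 + 729*b^2 - 764*b - 315*t^3 + t^2*(-98*b - 647) + t*(273*b^2 - 326*b + 688) + 84
(2) = 1 - w
(3) = -45*r^2 - 50*r - 5
(4) = 10*n^2 + n*(7 - 31*w) + 3*w^2 + 8*w - 3
(5) = -9*b - 6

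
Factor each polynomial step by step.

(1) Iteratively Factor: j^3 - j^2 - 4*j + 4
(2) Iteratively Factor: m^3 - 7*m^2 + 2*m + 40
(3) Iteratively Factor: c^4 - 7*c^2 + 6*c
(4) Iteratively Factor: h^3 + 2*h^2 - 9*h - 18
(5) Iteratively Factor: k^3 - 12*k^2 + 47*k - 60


(1) = (j - 1)*(j^2 - 4) = (j - 1)*(j + 2)*(j - 2)
(2) = (m - 5)*(m^2 - 2*m - 8) = (m - 5)*(m - 4)*(m + 2)
(3) = (c + 3)*(c^3 - 3*c^2 + 2*c) = c*(c + 3)*(c^2 - 3*c + 2) = c*(c - 1)*(c + 3)*(c - 2)
(4) = (h + 2)*(h^2 - 9) = (h - 3)*(h + 2)*(h + 3)
(5) = (k - 4)*(k^2 - 8*k + 15) = (k - 4)*(k - 3)*(k - 5)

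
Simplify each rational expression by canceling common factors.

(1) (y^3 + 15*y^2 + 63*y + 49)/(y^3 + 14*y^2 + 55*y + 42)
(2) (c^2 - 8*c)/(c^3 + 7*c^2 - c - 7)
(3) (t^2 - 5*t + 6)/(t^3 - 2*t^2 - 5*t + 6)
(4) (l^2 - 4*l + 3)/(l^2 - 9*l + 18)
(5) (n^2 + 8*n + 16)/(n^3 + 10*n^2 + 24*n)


(1) = (y + 7)/(y + 6)
(2) = (c^2 - 8*c)/(c^3 + 7*c^2 - c - 7)
(3) = (t - 2)/(t^2 + t - 2)
(4) = (l - 1)/(l - 6)
(5) = (n + 4)/(n^2 + 6*n)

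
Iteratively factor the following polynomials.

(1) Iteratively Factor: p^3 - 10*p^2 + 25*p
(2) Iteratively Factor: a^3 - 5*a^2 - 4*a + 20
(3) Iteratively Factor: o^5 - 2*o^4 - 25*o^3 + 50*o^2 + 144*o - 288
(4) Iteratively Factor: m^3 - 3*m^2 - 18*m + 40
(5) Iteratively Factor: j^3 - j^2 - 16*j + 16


(1) = (p)*(p^2 - 10*p + 25) = p*(p - 5)*(p - 5)
(2) = (a + 2)*(a^2 - 7*a + 10) = (a - 5)*(a + 2)*(a - 2)
(3) = (o - 4)*(o^4 + 2*o^3 - 17*o^2 - 18*o + 72) = (o - 4)*(o + 3)*(o^3 - o^2 - 14*o + 24) = (o - 4)*(o + 3)*(o + 4)*(o^2 - 5*o + 6) = (o - 4)*(o - 3)*(o + 3)*(o + 4)*(o - 2)
(4) = (m - 2)*(m^2 - m - 20) = (m - 5)*(m - 2)*(m + 4)
(5) = (j - 4)*(j^2 + 3*j - 4) = (j - 4)*(j - 1)*(j + 4)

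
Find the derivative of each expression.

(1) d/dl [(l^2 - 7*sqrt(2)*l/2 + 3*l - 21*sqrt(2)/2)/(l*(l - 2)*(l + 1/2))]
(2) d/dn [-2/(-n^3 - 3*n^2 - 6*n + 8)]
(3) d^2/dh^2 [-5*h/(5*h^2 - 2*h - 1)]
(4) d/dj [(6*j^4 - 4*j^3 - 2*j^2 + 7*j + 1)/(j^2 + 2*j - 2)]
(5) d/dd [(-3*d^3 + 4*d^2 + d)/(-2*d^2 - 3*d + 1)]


(1) = (-4*l^4 - 24*l^3 + 28*sqrt(2)*l^3 + 14*l^2 + 105*sqrt(2)*l^2 - 126*sqrt(2)*l - 42*sqrt(2))/(l^2*(4*l^4 - 12*l^3 + l^2 + 12*l + 4))
(2) = 6*(-n^2 - 2*n - 2)/(n^3 + 3*n^2 + 6*n - 8)^2
(3) = 10*(4*h*(5*h - 1)^2 + (15*h - 2)*(-5*h^2 + 2*h + 1))/(-5*h^2 + 2*h + 1)^3
(4) = (12*j^5 + 32*j^4 - 64*j^3 + 13*j^2 + 6*j - 16)/(j^4 + 4*j^3 - 8*j + 4)
(5) = (6*d^4 + 18*d^3 - 19*d^2 + 8*d + 1)/(4*d^4 + 12*d^3 + 5*d^2 - 6*d + 1)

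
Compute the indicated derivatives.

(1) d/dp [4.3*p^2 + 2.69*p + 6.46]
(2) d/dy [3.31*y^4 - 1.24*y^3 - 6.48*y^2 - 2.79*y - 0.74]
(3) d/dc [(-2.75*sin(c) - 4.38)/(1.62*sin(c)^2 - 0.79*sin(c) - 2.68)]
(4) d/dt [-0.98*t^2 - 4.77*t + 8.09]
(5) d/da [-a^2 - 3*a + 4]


(1) = 8.6*p + 2.69
(2) = 13.24*y^3 - 3.72*y^2 - 12.96*y - 2.79
(3) = (4.455*sin(c)^2 + 14.1912*sin(c) + 3.9098)*cos(c)/(2.6244*sin(c)^4 - 2.5596*sin(c)^3 - 8.0591*sin(c)^2 + 4.2344*sin(c) + 7.1824)
(4) = -1.96*t - 4.77
(5) = -2*a - 3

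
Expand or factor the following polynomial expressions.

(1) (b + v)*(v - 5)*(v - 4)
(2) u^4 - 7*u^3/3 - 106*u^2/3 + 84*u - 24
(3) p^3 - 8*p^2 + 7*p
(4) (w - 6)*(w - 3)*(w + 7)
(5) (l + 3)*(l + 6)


(1) = b*v^2 - 9*b*v + 20*b + v^3 - 9*v^2 + 20*v
(2) = (u - 6)*(u - 2)*(u - 1/3)*(u + 6)
(3) = p*(p - 7)*(p - 1)
(4) = w^3 - 2*w^2 - 45*w + 126
(5) = l^2 + 9*l + 18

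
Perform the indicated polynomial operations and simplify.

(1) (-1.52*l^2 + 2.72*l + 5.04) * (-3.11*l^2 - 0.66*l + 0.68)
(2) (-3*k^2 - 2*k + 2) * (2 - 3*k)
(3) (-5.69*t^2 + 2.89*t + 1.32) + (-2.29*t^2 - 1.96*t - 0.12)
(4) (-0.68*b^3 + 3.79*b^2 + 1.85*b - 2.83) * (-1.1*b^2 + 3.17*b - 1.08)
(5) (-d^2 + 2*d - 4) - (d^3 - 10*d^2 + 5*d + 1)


(1) = 4.7272*l^4 - 7.456*l^3 - 18.5032*l^2 - 1.4768*l + 3.4272
(2) = 9*k^3 - 10*k + 4
(3) = -7.98*t^2 + 0.93*t + 1.2
(4) = 0.748*b^5 - 6.3246*b^4 + 10.7137*b^3 + 4.8843*b^2 - 10.9691*b + 3.0564
(5) = -d^3 + 9*d^2 - 3*d - 5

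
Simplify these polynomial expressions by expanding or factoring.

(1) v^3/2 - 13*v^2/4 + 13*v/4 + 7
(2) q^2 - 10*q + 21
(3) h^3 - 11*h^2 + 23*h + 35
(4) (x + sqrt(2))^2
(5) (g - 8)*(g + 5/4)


(1) = (v/2 + 1/2)*(v - 4)*(v - 7/2)
(2) = (q - 7)*(q - 3)
(3) = (h - 7)*(h - 5)*(h + 1)
(4) = x^2 + 2*sqrt(2)*x + 2
(5) = g^2 - 27*g/4 - 10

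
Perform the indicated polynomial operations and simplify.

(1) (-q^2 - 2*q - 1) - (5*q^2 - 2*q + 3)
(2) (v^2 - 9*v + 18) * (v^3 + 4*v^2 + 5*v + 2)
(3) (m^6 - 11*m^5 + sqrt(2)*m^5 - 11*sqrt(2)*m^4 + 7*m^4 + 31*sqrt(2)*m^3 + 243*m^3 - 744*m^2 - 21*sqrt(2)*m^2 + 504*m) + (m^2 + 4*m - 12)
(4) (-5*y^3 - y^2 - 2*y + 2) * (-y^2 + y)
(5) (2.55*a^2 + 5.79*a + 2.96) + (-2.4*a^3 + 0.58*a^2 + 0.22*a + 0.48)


(1) = -6*q^2 - 4
(2) = v^5 - 5*v^4 - 13*v^3 + 29*v^2 + 72*v + 36
(3) = m^6 - 11*m^5 + sqrt(2)*m^5 - 11*sqrt(2)*m^4 + 7*m^4 + 31*sqrt(2)*m^3 + 243*m^3 - 743*m^2 - 21*sqrt(2)*m^2 + 508*m - 12
(4) = 5*y^5 - 4*y^4 + y^3 - 4*y^2 + 2*y
(5) = -2.4*a^3 + 3.13*a^2 + 6.01*a + 3.44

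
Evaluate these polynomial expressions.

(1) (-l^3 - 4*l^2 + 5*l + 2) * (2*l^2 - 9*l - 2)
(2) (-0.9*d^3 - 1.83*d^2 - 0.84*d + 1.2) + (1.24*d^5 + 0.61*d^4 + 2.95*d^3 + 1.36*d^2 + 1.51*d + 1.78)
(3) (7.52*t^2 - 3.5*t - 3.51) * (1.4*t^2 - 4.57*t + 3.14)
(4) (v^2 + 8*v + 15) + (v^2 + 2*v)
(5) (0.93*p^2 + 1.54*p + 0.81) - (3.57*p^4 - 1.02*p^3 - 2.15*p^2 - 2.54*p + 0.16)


(1) = -2*l^5 + l^4 + 48*l^3 - 33*l^2 - 28*l - 4
(2) = 1.24*d^5 + 0.61*d^4 + 2.05*d^3 - 0.47*d^2 + 0.67*d + 2.98
(3) = 10.528*t^4 - 39.2664*t^3 + 34.6938*t^2 + 5.0507*t - 11.0214
(4) = 2*v^2 + 10*v + 15
(5) = -3.57*p^4 + 1.02*p^3 + 3.08*p^2 + 4.08*p + 0.65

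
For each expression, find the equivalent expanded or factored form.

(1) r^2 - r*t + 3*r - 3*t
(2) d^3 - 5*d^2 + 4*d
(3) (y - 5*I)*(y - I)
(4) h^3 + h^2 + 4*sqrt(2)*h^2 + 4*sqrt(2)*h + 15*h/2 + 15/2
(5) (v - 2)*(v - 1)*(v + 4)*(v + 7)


(1) = (r + 3)*(r - t)
(2) = d*(d - 4)*(d - 1)
(3) = y^2 - 6*I*y - 5
(4) = (h + 1)*(h + 3*sqrt(2)/2)*(h + 5*sqrt(2)/2)
(5) = v^4 + 8*v^3 - 3*v^2 - 62*v + 56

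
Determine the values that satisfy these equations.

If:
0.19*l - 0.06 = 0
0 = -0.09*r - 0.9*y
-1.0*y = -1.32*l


Then:
l = 0.32
r = -4.17
y = 0.42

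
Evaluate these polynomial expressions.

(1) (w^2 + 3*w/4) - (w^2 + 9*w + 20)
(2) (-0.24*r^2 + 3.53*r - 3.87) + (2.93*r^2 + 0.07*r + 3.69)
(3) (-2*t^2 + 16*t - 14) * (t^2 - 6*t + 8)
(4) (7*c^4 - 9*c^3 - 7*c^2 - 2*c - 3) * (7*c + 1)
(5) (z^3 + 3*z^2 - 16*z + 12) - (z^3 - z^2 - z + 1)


(1) = -33*w/4 - 20
(2) = 2.69*r^2 + 3.6*r - 0.18
(3) = -2*t^4 + 28*t^3 - 126*t^2 + 212*t - 112
(4) = 49*c^5 - 56*c^4 - 58*c^3 - 21*c^2 - 23*c - 3
(5) = 4*z^2 - 15*z + 11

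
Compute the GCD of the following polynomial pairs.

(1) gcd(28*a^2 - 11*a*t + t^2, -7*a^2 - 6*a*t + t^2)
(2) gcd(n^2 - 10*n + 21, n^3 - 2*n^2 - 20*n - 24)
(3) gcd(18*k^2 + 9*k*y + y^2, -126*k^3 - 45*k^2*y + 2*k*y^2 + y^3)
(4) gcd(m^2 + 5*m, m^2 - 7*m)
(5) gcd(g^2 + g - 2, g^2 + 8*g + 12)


(1) = gcd((-7*a + t)*(-4*a + t), (-7*a + t)*(a + t)) = -7*a + t
(2) = gcd((n - 7)*(n - 3), (n - 6)*(n + 2)^2) = 1
(3) = gcd((3*k + y)*(6*k + y), (-7*k + y)*(3*k + y)*(6*k + y)) = 18*k^2 + 9*k*y + y^2
(4) = gcd(m*(m + 5), m*(m - 7)) = m
(5) = gcd((g - 1)*(g + 2), (g + 2)*(g + 6)) = g + 2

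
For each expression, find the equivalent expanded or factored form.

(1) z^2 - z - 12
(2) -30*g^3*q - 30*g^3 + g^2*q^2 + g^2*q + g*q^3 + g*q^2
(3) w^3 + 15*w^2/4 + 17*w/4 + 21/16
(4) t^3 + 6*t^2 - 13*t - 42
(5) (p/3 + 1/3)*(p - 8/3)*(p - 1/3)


(1) = (z - 4)*(z + 3)
(2) = (-5*g + q)*(6*g + q)*(g*q + g)
(3) = (w + 1/2)*(w + 3/2)*(w + 7/4)
(4) = (t - 3)*(t + 2)*(t + 7)
(5) = p^3/3 - 2*p^2/3 - 19*p/27 + 8/27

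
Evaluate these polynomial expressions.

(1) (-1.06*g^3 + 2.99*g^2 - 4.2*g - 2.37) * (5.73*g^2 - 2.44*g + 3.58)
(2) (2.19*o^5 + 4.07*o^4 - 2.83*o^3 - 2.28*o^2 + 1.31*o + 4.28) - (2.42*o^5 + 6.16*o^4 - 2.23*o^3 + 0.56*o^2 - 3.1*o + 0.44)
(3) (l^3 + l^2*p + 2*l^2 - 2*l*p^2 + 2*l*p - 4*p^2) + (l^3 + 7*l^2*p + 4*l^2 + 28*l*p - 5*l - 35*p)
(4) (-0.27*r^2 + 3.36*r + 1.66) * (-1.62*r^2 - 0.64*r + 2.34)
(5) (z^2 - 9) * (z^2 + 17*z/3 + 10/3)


(1) = -6.0738*g^5 + 19.7191*g^4 - 35.1564*g^3 + 7.3721*g^2 - 9.2532*g - 8.4846
(2) = -0.23*o^5 - 2.09*o^4 - 0.6*o^3 - 2.84*o^2 + 4.41*o + 3.84
(3) = 2*l^3 + 8*l^2*p + 6*l^2 - 2*l*p^2 + 30*l*p - 5*l - 4*p^2 - 35*p
(4) = 0.4374*r^4 - 5.2704*r^3 - 5.4714*r^2 + 6.8*r + 3.8844
(5) = z^4 + 17*z^3/3 - 17*z^2/3 - 51*z - 30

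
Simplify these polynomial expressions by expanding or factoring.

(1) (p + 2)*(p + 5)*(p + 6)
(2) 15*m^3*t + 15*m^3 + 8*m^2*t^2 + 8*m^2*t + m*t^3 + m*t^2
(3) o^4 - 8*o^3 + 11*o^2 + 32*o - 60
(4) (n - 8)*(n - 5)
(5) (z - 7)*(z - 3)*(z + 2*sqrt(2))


(1) = p^3 + 13*p^2 + 52*p + 60
(2) = (3*m + t)*(5*m + t)*(m*t + m)
(3) = (o - 5)*(o - 3)*(o - 2)*(o + 2)
(4) = n^2 - 13*n + 40
(5) = z^3 - 10*z^2 + 2*sqrt(2)*z^2 - 20*sqrt(2)*z + 21*z + 42*sqrt(2)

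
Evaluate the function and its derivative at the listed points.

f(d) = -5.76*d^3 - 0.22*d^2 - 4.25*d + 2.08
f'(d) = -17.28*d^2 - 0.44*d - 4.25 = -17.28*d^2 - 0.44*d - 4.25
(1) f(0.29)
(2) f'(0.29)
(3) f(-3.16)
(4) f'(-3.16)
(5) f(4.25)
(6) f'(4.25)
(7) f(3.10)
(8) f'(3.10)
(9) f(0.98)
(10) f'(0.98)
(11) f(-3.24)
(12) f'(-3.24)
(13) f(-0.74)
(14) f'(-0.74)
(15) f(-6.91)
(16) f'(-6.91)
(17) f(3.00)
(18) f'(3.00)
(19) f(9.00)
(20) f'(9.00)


(1) = 0.69
(2) = -5.83
(3) = 195.07
(4) = -175.41
(5) = -462.13
(6) = -318.24
(7) = -184.81
(8) = -171.67
(9) = -7.72
(10) = -21.28
(11) = 209.45
(12) = -184.22
(13) = 7.44
(14) = -13.39
(15) = 1921.39
(16) = -826.30
(17) = -168.17
(18) = -161.09
(19) = -4253.03
(20) = -1407.89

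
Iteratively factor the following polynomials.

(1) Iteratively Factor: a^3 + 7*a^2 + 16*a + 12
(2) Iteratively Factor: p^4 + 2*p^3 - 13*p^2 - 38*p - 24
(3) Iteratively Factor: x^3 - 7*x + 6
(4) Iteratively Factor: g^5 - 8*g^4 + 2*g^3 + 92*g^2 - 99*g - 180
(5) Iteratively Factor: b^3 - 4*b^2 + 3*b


(1) = (a + 3)*(a^2 + 4*a + 4) = (a + 2)*(a + 3)*(a + 2)
(2) = (p + 3)*(p^3 - p^2 - 10*p - 8) = (p - 4)*(p + 3)*(p^2 + 3*p + 2) = (p - 4)*(p + 2)*(p + 3)*(p + 1)
(3) = (x + 3)*(x^2 - 3*x + 2) = (x - 2)*(x + 3)*(x - 1)
(4) = (g + 1)*(g^4 - 9*g^3 + 11*g^2 + 81*g - 180) = (g - 3)*(g + 1)*(g^3 - 6*g^2 - 7*g + 60) = (g - 4)*(g - 3)*(g + 1)*(g^2 - 2*g - 15) = (g - 4)*(g - 3)*(g + 1)*(g + 3)*(g - 5)
(5) = (b - 1)*(b^2 - 3*b) = b*(b - 1)*(b - 3)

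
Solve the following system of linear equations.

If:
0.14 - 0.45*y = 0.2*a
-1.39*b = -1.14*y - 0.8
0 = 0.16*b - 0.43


Then:
a = -5.09
b = 2.69
y = 2.58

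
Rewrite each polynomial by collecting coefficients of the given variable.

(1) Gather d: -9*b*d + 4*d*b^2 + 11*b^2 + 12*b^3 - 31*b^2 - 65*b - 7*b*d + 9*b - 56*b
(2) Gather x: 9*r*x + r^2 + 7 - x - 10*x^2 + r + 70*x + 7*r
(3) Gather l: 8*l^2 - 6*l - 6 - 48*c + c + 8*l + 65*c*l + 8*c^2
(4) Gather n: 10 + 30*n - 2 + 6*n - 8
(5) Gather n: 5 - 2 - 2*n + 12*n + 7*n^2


(1) = 12*b^3 - 20*b^2 - 112*b + d*(4*b^2 - 16*b)
(2) = r^2 + 8*r - 10*x^2 + x*(9*r + 69) + 7
(3) = 8*c^2 - 47*c + 8*l^2 + l*(65*c + 2) - 6
(4) = 36*n
(5) = 7*n^2 + 10*n + 3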